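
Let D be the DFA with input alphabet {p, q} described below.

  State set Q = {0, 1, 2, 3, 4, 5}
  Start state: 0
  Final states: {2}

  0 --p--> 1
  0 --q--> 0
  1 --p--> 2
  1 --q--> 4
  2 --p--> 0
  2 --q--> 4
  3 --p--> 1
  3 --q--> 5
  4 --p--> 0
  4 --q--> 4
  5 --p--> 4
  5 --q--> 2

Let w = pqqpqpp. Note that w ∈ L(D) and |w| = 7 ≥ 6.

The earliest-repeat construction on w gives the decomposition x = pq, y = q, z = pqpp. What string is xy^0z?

xy⁰z = xz = pq·pqpp = pqpqpp.
Reading y = q takes D from 4 back to 4, so after x the machine is still in 4, and z then leads to the accepting state 2. Hence pqpqpp ∈ L(D).

pqpqpp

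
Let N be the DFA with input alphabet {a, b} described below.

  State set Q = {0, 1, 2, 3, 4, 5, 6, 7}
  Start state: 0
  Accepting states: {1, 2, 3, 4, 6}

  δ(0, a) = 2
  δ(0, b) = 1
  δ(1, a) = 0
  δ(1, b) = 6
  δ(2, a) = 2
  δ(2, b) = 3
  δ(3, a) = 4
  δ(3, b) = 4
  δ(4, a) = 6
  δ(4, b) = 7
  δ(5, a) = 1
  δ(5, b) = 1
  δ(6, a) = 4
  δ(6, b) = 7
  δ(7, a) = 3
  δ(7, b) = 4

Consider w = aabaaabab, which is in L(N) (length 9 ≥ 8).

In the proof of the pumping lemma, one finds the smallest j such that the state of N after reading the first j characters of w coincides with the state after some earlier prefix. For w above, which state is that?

State sequence: 0 -a-> 2 -a-> 2 -b-> 3 -a-> 4 -a-> 6 -a-> 4 -b-> 7 -a-> 3 -b-> 4
First repeat at step 2: 2 was already visited.

The earliest repeat is at step j = 2: N is in 2, which it already visited at step i = 1.
Since N has 8 states, any run of length ≥ 8 visits 8+1 states, so by pigeonhole some state repeats within the first 8 steps — that repeat gives the pumpable loop.

2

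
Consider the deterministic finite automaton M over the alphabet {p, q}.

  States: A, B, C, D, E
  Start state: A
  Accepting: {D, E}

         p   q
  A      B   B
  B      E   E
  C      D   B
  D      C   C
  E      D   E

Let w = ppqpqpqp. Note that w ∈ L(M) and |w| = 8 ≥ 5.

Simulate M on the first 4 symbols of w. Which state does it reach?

Run of M on the first 4 characters of w = p p q p:
  step 0: A  (start)
  step 1: B  (read p: A→B)
  step 2: E  (read p: B→E)
  step 3: E  (read q: E→E)
  step 4: D  (read p: E→D)

After reading 4 characters, M is in state D.
(This kind of state-tracing is the core of the pumping-lemma construction: with 5 states, pigeonhole forces a repeat within the first 5 steps.)

D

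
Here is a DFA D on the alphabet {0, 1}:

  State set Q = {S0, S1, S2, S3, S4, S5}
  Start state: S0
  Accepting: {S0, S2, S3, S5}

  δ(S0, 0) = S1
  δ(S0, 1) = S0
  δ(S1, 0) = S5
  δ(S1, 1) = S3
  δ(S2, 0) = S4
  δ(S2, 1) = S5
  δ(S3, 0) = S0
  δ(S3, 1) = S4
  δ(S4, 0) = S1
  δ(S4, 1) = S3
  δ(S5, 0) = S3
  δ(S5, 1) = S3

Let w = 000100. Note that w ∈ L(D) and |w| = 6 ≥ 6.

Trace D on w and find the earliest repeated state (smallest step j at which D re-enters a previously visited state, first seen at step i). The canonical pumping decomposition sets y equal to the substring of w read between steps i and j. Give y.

0010

State sequence: S0 -0-> S1 -0-> S5 -0-> S3 -1-> S4 -0-> S1 -0-> S5
First repeat at step 5: S1 was already visited.

So i = 1, j = 5, giving x = w[0:1] = 0, y = w[1:5] = 0010, z = w[5:6] = 0.
Check: |xy| = 5 ≤ 6 and |y| = 4 ≥ 1. Reading y takes D from S1 back to S1, so every xyⁱz is accepted.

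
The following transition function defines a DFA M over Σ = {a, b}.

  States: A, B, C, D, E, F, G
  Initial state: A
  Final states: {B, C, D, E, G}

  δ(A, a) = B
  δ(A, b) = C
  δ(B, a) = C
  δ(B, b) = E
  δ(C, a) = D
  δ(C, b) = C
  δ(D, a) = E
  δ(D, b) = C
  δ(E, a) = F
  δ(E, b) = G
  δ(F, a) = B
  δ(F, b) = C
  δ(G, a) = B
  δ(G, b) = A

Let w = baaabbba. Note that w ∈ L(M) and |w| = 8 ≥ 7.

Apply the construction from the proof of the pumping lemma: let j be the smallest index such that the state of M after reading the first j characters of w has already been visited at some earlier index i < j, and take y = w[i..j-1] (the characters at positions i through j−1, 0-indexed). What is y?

aaab

State sequence: A -b-> C -a-> D -a-> E -a-> F -b-> C -b-> C -b-> C -a-> D
First repeat at step 5: C was already visited.

So i = 1, j = 5, giving x = w[0:1] = b, y = w[1:5] = aaab, z = w[5:8] = bba.
Check: |xy| = 5 ≤ 7 and |y| = 4 ≥ 1. Reading y takes M from C back to C, so every xyⁱz is accepted.
The DFA has 7 states, so the proof of the pumping lemma guarantees a repeated state among the first 7+1 visited; the segment between the two visits is the pumpable y.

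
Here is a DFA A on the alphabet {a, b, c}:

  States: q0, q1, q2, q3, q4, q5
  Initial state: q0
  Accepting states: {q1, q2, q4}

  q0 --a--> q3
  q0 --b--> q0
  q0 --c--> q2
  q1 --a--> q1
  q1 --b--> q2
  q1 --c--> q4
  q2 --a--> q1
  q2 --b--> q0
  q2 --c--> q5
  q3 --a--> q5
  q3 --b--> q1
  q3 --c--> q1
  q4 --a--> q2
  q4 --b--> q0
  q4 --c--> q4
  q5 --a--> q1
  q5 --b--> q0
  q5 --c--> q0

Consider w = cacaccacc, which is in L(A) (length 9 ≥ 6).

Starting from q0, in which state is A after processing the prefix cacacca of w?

q3

State sequence: q0 -c-> q2 -a-> q1 -c-> q4 -a-> q2 -c-> q5 -c-> q0 -a-> q3

After reading 7 characters, A is in state q3.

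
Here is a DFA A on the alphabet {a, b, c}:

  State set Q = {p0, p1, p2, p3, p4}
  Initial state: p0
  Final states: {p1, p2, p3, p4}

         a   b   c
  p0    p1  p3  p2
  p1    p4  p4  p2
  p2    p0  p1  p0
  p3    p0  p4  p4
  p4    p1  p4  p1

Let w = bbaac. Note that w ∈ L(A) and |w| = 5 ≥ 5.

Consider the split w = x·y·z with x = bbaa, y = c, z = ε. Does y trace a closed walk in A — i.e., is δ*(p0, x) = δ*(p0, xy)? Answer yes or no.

no

Run of A on the first 5 characters of w = b b a a c:
  step 0: p0  (start)
  step 1: p3  (read b: p0→p3)
  step 2: p4  (read b: p3→p4)
  step 3: p1  (read a: p4→p1)
  step 4: p4  (read a: p1→p4)
  step 5: p1  (read c: p4→p1)

After x (step 4): p4. After xy (step 5): p1.
They differ (p4 ≠ p1), so y is not a cycle from the state after x; this split is not the one the pumping-lemma construction produces, and pumping y need not keep the string in L(A).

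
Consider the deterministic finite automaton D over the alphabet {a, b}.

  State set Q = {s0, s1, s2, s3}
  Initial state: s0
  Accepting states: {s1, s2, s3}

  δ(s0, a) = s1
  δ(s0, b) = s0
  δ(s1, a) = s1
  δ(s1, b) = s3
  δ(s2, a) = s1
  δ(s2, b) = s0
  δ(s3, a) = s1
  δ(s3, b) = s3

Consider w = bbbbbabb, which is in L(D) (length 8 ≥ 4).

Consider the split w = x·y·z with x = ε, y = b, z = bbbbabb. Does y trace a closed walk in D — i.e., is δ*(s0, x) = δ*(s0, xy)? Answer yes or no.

Run of D on the first 1 characters of w = b:
  step 0: s0  (start)
  step 1: s0  (read b: s0→s0)

After x (step 0): s0. After xy (step 1): s0.
They match, so y = b drives D around a cycle from s0 back to itself; pumping y any number of times keeps D in s0 before reading z, and xyⁱz ∈ L(D) for every i ≥ 0.

yes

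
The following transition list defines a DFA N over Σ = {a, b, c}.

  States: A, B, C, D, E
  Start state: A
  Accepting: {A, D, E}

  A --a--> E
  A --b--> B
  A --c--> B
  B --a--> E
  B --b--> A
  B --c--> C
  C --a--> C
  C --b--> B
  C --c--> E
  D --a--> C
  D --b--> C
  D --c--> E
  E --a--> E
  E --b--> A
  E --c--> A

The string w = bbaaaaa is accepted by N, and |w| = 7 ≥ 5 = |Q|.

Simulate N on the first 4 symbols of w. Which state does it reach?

Run of N on the first 4 characters of w = b b a a:
  step 0: A  (start)
  step 1: B  (read b: A→B)
  step 2: A  (read b: B→A)
  step 3: E  (read a: A→E)
  step 4: E  (read a: E→E)

After reading 4 characters, N is in state E.
(This kind of state-tracing is the core of the pumping-lemma construction: with 5 states, pigeonhole forces a repeat within the first 5 steps.)

E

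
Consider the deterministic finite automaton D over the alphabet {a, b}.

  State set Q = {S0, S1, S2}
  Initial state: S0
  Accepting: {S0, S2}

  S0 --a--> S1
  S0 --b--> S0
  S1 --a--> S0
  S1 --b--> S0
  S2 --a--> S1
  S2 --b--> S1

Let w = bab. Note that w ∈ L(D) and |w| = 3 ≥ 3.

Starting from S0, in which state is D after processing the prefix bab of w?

S0

State sequence: S0 -b-> S0 -a-> S1 -b-> S0

After reading 3 characters, D is in state S0.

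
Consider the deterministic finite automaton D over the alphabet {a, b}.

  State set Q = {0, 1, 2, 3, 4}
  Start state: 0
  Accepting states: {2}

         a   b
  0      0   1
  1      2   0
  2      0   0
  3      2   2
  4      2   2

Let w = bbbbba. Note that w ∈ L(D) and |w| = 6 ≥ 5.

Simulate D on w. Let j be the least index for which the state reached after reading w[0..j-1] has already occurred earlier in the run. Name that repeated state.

Run of D on w = b b b b b a:
  step 0: 0  (start)
  step 1: 1  (read b: 0→1)
  step 2: 0  (read b: 1→0)   ← first repeat (0 seen earlier)
  step 3: 1  (read b: 0→1)
  step 4: 0  (read b: 1→0)
  step 5: 1  (read b: 0→1)
  step 6: 2  (read a: 1→2)

The earliest repeat is at step j = 2: D is in 0, which it already visited at step i = 0.

0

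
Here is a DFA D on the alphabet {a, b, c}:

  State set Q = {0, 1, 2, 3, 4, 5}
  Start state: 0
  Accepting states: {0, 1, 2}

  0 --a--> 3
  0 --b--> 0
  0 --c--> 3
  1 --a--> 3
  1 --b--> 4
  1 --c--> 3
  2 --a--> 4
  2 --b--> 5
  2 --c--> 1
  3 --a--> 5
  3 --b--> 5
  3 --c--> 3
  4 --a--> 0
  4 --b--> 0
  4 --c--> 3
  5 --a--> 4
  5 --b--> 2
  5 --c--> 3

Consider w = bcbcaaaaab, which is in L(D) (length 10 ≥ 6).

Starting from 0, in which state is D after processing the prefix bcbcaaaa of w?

Run of D on the first 8 characters of w = b c b c a a a a:
  step 0: 0  (start)
  step 1: 0  (read b: 0→0)
  step 2: 3  (read c: 0→3)
  step 3: 5  (read b: 3→5)
  step 4: 3  (read c: 5→3)
  step 5: 5  (read a: 3→5)
  step 6: 4  (read a: 5→4)
  step 7: 0  (read a: 4→0)
  step 8: 3  (read a: 0→3)

After reading 8 characters, D is in state 3.

3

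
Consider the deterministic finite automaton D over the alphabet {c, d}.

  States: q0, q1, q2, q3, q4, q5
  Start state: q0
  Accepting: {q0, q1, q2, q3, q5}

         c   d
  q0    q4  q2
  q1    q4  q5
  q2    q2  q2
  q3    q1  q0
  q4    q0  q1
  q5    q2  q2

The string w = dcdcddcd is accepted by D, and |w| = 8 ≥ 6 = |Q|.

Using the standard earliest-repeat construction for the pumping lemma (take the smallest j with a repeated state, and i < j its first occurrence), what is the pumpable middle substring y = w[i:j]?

c

State sequence: q0 -d-> q2 -c-> q2 -d-> q2 -c-> q2 -d-> q2 -d-> q2 -c-> q2 -d-> q2
First repeat at step 2: q2 was already visited.

So i = 1, j = 2, giving x = w[0:1] = d, y = w[1:2] = c, z = w[2:8] = dcddcd.
Check: |xy| = 2 ≤ 6 and |y| = 1 ≥ 1. Reading y takes D from q2 back to q2, so every xyⁱz is accepted.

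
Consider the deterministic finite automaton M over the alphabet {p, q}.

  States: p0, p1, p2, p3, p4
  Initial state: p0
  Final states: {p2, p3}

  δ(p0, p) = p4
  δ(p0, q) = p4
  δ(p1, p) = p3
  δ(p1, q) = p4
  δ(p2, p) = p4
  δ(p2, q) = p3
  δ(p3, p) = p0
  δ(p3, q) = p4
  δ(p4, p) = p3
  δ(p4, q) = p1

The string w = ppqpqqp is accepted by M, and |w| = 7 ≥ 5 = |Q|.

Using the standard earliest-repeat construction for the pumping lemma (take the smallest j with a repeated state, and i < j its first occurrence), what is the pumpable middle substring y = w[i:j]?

pq

State sequence: p0 -p-> p4 -p-> p3 -q-> p4 -p-> p3 -q-> p4 -q-> p1 -p-> p3
First repeat at step 3: p4 was already visited.

So i = 1, j = 3, giving x = w[0:1] = p, y = w[1:3] = pq, z = w[3:7] = pqqp.
Check: |xy| = 3 ≤ 5 and |y| = 2 ≥ 1. Reading y takes M from p4 back to p4, so every xyⁱz is accepted.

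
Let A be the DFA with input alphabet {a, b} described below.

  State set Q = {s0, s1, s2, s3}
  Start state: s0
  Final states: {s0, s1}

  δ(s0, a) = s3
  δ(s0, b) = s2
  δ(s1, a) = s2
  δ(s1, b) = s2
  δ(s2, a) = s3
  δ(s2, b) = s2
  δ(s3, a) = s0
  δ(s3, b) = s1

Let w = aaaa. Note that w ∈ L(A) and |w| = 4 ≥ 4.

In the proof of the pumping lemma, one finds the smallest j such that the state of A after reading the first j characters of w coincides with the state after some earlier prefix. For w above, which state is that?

State sequence: s0 -a-> s3 -a-> s0 -a-> s3 -a-> s0
First repeat at step 2: s0 was already visited.

The earliest repeat is at step j = 2: A is in s0, which it already visited at step i = 0.
The DFA has 4 states, so the proof of the pumping lemma guarantees a repeated state among the first 4+1 visited; the segment between the two visits is the pumpable y.

s0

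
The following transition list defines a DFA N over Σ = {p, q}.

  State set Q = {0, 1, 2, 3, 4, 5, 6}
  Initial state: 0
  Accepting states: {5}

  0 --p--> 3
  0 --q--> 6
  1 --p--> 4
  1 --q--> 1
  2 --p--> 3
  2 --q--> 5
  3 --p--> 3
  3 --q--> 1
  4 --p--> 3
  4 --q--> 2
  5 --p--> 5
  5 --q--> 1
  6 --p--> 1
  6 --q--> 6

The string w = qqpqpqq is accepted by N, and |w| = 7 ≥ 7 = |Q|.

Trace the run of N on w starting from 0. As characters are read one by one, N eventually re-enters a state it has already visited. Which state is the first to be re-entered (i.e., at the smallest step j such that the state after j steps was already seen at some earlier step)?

Run of N on w = q q p q p q q:
  step 0: 0  (start)
  step 1: 6  (read q: 0→6)
  step 2: 6  (read q: 6→6)   ← first repeat (6 seen earlier)
  step 3: 1  (read p: 6→1)
  step 4: 1  (read q: 1→1)
  step 5: 4  (read p: 1→4)
  step 6: 2  (read q: 4→2)
  step 7: 5  (read q: 2→5)

The earliest repeat is at step j = 2: N is in 6, which it already visited at step i = 1.

6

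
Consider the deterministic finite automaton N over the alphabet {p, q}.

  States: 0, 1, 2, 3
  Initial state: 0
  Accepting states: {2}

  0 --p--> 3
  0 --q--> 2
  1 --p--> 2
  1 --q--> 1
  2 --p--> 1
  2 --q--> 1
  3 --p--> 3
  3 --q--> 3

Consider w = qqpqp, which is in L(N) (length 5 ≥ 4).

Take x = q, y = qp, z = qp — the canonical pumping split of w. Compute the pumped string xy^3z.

xy^3z = q·qp·qp·qp·qp = qqpqpqpqp.
Reading y = qp takes N from 2 back to 2, so after x·y·y·y the machine is still in 2, and z then leads to the accepting state 2. Hence qqpqpqpqp ∈ L(N).

qqpqpqpqp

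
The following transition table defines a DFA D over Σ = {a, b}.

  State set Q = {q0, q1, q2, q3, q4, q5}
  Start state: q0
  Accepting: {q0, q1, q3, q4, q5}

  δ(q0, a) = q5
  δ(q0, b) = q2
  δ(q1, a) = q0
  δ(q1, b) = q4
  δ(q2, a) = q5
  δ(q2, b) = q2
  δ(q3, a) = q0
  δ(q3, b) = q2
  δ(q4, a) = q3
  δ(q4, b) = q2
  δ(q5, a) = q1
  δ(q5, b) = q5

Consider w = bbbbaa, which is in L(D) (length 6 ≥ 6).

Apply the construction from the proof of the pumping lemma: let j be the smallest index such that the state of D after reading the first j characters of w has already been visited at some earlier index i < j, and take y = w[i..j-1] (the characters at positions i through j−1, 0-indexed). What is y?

State sequence: q0 -b-> q2 -b-> q2 -b-> q2 -b-> q2 -a-> q5 -a-> q1
First repeat at step 2: q2 was already visited.

So i = 1, j = 2, giving x = w[0:1] = b, y = w[1:2] = b, z = w[2:6] = bbaa.
Check: |xy| = 2 ≤ 6 and |y| = 1 ≥ 1. Reading y takes D from q2 back to q2, so every xyⁱz is accepted.

b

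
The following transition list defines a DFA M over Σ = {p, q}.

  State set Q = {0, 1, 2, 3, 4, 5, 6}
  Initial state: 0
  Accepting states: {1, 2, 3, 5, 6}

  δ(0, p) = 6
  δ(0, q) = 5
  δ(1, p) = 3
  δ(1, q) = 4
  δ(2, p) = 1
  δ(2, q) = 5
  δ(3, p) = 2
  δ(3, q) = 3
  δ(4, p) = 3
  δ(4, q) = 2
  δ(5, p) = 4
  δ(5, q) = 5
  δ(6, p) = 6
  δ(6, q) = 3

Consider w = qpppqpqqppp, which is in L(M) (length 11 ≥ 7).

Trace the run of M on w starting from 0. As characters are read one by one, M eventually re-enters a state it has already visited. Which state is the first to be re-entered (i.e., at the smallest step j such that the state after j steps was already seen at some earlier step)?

Run of M on w = q p p p q p q q p p p:
  step 0: 0  (start)
  step 1: 5  (read q: 0→5)
  step 2: 4  (read p: 5→4)
  step 3: 3  (read p: 4→3)
  step 4: 2  (read p: 3→2)
  step 5: 5  (read q: 2→5)   ← first repeat (5 seen earlier)
  step 6: 4  (read p: 5→4)
  step 7: 2  (read q: 4→2)
  step 8: 5  (read q: 2→5)
  step 9: 4  (read p: 5→4)
  step 10: 3  (read p: 4→3)
  step 11: 2  (read p: 3→2)

The earliest repeat is at step j = 5: M is in 5, which it already visited at step i = 1.

5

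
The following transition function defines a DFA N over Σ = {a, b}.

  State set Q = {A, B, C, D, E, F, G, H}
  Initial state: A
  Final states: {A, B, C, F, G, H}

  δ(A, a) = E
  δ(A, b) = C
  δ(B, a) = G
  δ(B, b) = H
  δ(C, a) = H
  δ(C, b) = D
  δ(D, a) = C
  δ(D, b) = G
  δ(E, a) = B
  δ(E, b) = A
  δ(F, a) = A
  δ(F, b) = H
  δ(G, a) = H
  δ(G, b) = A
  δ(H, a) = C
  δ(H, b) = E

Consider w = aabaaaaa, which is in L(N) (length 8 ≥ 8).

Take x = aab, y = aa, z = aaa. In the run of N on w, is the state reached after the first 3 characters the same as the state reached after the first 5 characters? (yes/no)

yes

State sequence: A -a-> E -a-> B -b-> H -a-> C -a-> H

After x (step 3): H. After xy (step 5): H.
They match, so y = aa drives N around a cycle from H back to itself; pumping y any number of times keeps N in H before reading z, and xyⁱz ∈ L(N) for every i ≥ 0.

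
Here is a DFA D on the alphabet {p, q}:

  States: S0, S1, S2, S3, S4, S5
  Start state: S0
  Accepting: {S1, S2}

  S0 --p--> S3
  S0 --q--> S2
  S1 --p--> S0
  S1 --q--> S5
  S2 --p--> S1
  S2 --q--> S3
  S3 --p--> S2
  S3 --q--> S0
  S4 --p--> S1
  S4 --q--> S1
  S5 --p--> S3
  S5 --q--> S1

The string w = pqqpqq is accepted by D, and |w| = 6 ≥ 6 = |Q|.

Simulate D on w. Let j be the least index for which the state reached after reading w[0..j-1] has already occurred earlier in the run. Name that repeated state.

Run of D on w = p q q p q q:
  step 0: S0  (start)
  step 1: S3  (read p: S0→S3)
  step 2: S0  (read q: S3→S0)   ← first repeat (S0 seen earlier)
  step 3: S2  (read q: S0→S2)
  step 4: S1  (read p: S2→S1)
  step 5: S5  (read q: S1→S5)
  step 6: S1  (read q: S5→S1)

The earliest repeat is at step j = 2: D is in S0, which it already visited at step i = 0.
With |Q| = 6, pigeonhole forces a state repeat no later than step 6; the substring read between the first and second visits to that state can be pumped.

S0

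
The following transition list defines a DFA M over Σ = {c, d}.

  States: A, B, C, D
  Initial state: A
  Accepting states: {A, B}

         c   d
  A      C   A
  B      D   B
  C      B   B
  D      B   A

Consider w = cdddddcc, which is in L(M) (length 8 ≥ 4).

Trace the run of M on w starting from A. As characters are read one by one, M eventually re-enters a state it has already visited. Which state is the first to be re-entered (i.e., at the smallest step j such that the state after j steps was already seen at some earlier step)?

State sequence: A -c-> C -d-> B -d-> B -d-> B -d-> B -d-> B -c-> D -c-> B
First repeat at step 3: B was already visited.

The earliest repeat is at step j = 3: M is in B, which it already visited at step i = 2.
Since M has 4 states, any run of length ≥ 4 visits 4+1 states, so by pigeonhole some state repeats within the first 4 steps — that repeat gives the pumpable loop.

B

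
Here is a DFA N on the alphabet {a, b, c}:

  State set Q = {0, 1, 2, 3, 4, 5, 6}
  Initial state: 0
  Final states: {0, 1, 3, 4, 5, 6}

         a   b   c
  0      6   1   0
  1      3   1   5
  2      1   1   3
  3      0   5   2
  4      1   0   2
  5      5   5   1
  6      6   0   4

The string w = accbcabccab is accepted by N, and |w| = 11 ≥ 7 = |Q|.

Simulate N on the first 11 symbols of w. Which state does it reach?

5

Run of N on the first 11 characters of w = a c c b c a b c c a b:
  step 0: 0  (start)
  step 1: 6  (read a: 0→6)
  step 2: 4  (read c: 6→4)
  step 3: 2  (read c: 4→2)
  step 4: 1  (read b: 2→1)
  step 5: 5  (read c: 1→5)
  step 6: 5  (read a: 5→5)
  step 7: 5  (read b: 5→5)
  step 8: 1  (read c: 5→1)
  step 9: 5  (read c: 1→5)
  step 10: 5  (read a: 5→5)
  step 11: 5  (read b: 5→5)

After reading 11 characters, N is in state 5.
(This kind of state-tracing is the core of the pumping-lemma construction: with 7 states, pigeonhole forces a repeat within the first 7 steps.)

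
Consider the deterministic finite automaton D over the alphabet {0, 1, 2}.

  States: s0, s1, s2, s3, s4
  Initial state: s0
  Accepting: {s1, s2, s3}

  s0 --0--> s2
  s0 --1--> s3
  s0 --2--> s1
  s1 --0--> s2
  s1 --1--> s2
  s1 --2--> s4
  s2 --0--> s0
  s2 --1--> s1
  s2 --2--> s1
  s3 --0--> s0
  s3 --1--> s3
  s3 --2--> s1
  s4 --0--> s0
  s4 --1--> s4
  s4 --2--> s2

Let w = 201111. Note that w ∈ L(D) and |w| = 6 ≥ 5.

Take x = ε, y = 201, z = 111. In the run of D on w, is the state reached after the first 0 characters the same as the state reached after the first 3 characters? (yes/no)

no

State sequence: s0 -2-> s1 -0-> s2 -1-> s1

After x (step 0): s0. After xy (step 3): s1.
They differ (s0 ≠ s1), so y is not a cycle from the state after x; this split is not the one the pumping-lemma construction produces, and pumping y need not keep the string in L(D).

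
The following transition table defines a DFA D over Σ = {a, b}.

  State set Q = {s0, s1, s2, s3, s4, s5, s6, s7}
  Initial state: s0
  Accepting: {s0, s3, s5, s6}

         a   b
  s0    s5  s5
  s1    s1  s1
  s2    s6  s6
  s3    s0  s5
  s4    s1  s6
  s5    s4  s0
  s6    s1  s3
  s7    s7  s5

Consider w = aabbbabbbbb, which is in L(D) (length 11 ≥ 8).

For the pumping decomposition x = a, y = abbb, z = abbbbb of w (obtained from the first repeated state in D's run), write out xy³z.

xy^3z = a·abbb·abbb·abbb·abbbbb = aabbbabbbabbbabbbbb.
Reading y = abbb takes D from s5 back to s5, so after x·y·y·y the machine is still in s5, and z then leads to the accepting state s5. Hence aabbbabbbabbbabbbbb ∈ L(D).

aabbbabbbabbbabbbbb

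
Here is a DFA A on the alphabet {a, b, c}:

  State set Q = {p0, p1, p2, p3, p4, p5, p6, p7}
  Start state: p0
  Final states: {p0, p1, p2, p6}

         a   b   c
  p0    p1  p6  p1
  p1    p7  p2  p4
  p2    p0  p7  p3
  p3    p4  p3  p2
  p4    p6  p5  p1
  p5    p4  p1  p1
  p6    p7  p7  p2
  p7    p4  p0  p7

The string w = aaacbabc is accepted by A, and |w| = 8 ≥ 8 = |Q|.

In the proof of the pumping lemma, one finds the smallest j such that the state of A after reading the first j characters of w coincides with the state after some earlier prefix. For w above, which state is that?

Run of A on w = a a a c b a b c:
  step 0: p0  (start)
  step 1: p1  (read a: p0→p1)
  step 2: p7  (read a: p1→p7)
  step 3: p4  (read a: p7→p4)
  step 4: p1  (read c: p4→p1)   ← first repeat (p1 seen earlier)
  step 5: p2  (read b: p1→p2)
  step 6: p0  (read a: p2→p0)
  step 7: p6  (read b: p0→p6)
  step 8: p2  (read c: p6→p2)

The earliest repeat is at step j = 4: A is in p1, which it already visited at step i = 1.

p1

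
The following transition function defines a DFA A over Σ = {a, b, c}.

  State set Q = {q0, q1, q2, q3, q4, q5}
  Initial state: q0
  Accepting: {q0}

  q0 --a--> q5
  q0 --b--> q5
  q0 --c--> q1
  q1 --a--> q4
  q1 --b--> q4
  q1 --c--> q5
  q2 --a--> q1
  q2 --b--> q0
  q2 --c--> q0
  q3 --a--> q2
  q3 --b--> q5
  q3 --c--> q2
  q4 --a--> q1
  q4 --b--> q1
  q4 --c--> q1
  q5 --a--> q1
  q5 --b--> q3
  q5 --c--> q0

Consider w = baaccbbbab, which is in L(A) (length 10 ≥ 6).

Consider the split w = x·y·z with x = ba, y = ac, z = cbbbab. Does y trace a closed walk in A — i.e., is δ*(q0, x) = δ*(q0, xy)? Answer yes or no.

State sequence: q0 -b-> q5 -a-> q1 -a-> q4 -c-> q1

After x (step 2): q1. After xy (step 4): q1.
They match, so y = ac drives A around a cycle from q1 back to itself; pumping y any number of times keeps A in q1 before reading z, and xyⁱz ∈ L(A) for every i ≥ 0.

yes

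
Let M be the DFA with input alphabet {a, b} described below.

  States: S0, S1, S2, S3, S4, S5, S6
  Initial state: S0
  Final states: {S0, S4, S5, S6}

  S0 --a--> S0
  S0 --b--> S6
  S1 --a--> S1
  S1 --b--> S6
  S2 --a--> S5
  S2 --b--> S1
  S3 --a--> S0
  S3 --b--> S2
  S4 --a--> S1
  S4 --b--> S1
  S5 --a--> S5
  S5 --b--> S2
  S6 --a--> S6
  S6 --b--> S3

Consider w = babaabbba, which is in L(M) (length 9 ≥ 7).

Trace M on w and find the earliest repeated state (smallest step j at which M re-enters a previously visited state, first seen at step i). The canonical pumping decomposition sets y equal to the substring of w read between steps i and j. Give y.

State sequence: S0 -b-> S6 -a-> S6 -b-> S3 -a-> S0 -a-> S0 -b-> S6 -b-> S3 -b-> S2 -a-> S5
First repeat at step 2: S6 was already visited.

So i = 1, j = 2, giving x = w[0:1] = b, y = w[1:2] = a, z = w[2:9] = baabbba.
Check: |xy| = 2 ≤ 7 and |y| = 1 ≥ 1. Reading y takes M from S6 back to S6, so every xyⁱz is accepted.
With |Q| = 7, pigeonhole forces a state repeat no later than step 7; the substring read between the first and second visits to that state can be pumped.

a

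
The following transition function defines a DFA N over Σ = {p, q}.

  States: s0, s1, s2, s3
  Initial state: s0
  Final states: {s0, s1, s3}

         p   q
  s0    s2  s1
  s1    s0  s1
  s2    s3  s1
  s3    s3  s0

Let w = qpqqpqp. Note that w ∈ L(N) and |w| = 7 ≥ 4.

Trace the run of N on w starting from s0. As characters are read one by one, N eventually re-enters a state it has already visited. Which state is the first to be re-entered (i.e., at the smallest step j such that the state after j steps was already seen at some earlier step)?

s0

Run of N on w = q p q q p q p:
  step 0: s0  (start)
  step 1: s1  (read q: s0→s1)
  step 2: s0  (read p: s1→s0)   ← first repeat (s0 seen earlier)
  step 3: s1  (read q: s0→s1)
  step 4: s1  (read q: s1→s1)
  step 5: s0  (read p: s1→s0)
  step 6: s1  (read q: s0→s1)
  step 7: s0  (read p: s1→s0)

The earliest repeat is at step j = 2: N is in s0, which it already visited at step i = 0.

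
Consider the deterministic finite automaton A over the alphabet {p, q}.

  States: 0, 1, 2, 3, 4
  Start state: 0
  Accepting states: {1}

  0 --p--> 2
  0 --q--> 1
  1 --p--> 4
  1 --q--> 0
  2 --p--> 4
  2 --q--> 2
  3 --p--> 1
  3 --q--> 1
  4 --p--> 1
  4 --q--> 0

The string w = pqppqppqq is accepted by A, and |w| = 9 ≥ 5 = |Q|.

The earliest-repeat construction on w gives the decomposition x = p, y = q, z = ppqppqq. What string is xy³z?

pqqqppqppqq

xy^3z = p·q·q·q·ppqppqq = pqqqppqppqq.
Reading y = q takes A from 2 back to 2, so after x·y·y·y the machine is still in 2, and z then leads to the accepting state 1. Hence pqqqppqppqq ∈ L(A).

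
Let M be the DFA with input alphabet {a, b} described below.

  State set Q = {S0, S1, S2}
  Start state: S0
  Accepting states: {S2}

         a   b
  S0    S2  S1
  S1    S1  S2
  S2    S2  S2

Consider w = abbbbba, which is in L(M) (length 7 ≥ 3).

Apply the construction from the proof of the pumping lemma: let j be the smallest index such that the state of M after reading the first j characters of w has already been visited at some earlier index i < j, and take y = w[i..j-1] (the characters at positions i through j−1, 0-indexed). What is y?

b

State sequence: S0 -a-> S2 -b-> S2 -b-> S2 -b-> S2 -b-> S2 -b-> S2 -a-> S2
First repeat at step 2: S2 was already visited.

So i = 1, j = 2, giving x = w[0:1] = a, y = w[1:2] = b, z = w[2:7] = bbbba.
Check: |xy| = 2 ≤ 3 and |y| = 1 ≥ 1. Reading y takes M from S2 back to S2, so every xyⁱz is accepted.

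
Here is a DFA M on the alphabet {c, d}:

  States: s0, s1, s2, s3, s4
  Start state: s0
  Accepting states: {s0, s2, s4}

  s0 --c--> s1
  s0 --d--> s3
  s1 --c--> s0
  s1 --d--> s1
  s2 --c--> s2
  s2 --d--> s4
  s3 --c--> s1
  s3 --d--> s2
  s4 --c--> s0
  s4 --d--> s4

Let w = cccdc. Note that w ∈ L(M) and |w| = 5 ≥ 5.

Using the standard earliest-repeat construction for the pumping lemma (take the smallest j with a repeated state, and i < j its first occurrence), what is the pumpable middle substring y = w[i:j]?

Run of M on w = c c c d c:
  step 0: s0  (start)
  step 1: s1  (read c: s0→s1)
  step 2: s0  (read c: s1→s0)   ← first repeat (s0 seen earlier)
  step 3: s1  (read c: s0→s1)
  step 4: s1  (read d: s1→s1)
  step 5: s0  (read c: s1→s0)

So i = 0, j = 2, giving x = w[0:0] = ε, y = w[0:2] = cc, z = w[2:5] = cdc.
Check: |xy| = 2 ≤ 5 and |y| = 2 ≥ 1. Reading y takes M from s0 back to s0, so every xyⁱz is accepted.

cc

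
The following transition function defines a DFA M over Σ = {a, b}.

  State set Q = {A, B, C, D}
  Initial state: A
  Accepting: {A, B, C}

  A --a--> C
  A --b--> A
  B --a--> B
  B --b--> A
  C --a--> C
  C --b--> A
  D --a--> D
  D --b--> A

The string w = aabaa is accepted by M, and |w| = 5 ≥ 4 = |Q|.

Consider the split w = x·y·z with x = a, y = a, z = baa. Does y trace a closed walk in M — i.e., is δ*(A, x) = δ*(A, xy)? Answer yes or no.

State sequence: A -a-> C -a-> C

After x (step 1): C. After xy (step 2): C.
They match, so y = a drives M around a cycle from C back to itself; pumping y any number of times keeps M in C before reading z, and xyⁱz ∈ L(M) for every i ≥ 0.

yes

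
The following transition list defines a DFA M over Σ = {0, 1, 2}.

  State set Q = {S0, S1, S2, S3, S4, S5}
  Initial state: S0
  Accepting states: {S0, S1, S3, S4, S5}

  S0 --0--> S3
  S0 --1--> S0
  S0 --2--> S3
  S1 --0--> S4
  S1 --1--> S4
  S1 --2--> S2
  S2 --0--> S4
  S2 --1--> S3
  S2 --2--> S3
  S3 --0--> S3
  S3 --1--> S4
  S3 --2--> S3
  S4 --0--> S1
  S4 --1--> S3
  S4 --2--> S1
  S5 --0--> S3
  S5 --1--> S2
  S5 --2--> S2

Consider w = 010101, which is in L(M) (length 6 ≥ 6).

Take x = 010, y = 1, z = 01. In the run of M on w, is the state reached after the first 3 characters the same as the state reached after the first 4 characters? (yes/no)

State sequence: S0 -0-> S3 -1-> S4 -0-> S1 -1-> S4

After x (step 3): S1. After xy (step 4): S4.
They differ (S1 ≠ S4), so y is not a cycle from the state after x; this split is not the one the pumping-lemma construction produces, and pumping y need not keep the string in L(M).

no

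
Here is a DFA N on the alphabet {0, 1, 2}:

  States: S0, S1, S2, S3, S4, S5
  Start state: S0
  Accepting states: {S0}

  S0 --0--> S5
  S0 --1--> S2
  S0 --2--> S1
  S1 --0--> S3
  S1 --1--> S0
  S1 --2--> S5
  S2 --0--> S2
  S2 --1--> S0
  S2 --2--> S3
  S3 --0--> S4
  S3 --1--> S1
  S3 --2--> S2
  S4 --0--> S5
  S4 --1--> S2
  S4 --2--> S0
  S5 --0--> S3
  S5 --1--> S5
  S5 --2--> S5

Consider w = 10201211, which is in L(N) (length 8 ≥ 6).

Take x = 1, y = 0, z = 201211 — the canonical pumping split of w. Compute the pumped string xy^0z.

1201211

xy⁰z = xz = 1·201211 = 1201211.
Reading y = 0 takes N from S2 back to S2, so after x the machine is still in S2, and z then leads to the accepting state S0. Hence 1201211 ∈ L(N).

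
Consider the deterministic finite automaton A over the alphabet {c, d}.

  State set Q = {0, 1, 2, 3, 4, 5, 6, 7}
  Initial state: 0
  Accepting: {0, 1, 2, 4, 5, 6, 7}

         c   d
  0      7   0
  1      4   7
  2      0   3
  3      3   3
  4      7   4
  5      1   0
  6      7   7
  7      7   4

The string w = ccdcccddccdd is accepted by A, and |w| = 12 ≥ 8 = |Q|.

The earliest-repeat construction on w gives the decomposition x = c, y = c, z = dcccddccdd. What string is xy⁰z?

cdcccddccdd

xy⁰z = xz = c·dcccddccdd = cdcccddccdd.
Reading y = c takes A from 7 back to 7, so after x the machine is still in 7, and z then leads to the accepting state 4. Hence cdcccddccdd ∈ L(A).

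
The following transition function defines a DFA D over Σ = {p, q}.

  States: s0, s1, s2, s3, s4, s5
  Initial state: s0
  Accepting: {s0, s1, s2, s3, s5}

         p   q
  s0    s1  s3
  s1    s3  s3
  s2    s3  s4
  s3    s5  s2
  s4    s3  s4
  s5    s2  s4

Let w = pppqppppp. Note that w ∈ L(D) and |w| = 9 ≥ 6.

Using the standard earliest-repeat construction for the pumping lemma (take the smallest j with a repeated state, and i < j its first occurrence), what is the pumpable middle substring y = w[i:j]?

Run of D on w = p p p q p p p p p:
  step 0: s0  (start)
  step 1: s1  (read p: s0→s1)
  step 2: s3  (read p: s1→s3)
  step 3: s5  (read p: s3→s5)
  step 4: s4  (read q: s5→s4)
  step 5: s3  (read p: s4→s3)   ← first repeat (s3 seen earlier)
  step 6: s5  (read p: s3→s5)
  step 7: s2  (read p: s5→s2)
  step 8: s3  (read p: s2→s3)
  step 9: s5  (read p: s3→s5)

So i = 2, j = 5, giving x = w[0:2] = pp, y = w[2:5] = pqp, z = w[5:9] = pppp.
Check: |xy| = 5 ≤ 6 and |y| = 3 ≥ 1. Reading y takes D from s3 back to s3, so every xyⁱz is accepted.
With |Q| = 6, pigeonhole forces a state repeat no later than step 6; the substring read between the first and second visits to that state can be pumped.

pqp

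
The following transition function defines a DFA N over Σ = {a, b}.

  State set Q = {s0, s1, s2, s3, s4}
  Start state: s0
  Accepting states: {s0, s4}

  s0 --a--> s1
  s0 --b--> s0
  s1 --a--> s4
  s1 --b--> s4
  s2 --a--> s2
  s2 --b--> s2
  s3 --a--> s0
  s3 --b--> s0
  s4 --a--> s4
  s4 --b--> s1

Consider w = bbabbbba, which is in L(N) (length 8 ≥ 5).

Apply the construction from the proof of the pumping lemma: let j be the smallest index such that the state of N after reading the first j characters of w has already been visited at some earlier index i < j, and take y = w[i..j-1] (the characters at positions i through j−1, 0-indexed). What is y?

Run of N on w = b b a b b b b a:
  step 0: s0  (start)
  step 1: s0  (read b: s0→s0)   ← first repeat (s0 seen earlier)
  step 2: s0  (read b: s0→s0)
  step 3: s1  (read a: s0→s1)
  step 4: s4  (read b: s1→s4)
  step 5: s1  (read b: s4→s1)
  step 6: s4  (read b: s1→s4)
  step 7: s1  (read b: s4→s1)
  step 8: s4  (read a: s1→s4)

So i = 0, j = 1, giving x = w[0:0] = ε, y = w[0:1] = b, z = w[1:8] = babbbba.
Check: |xy| = 1 ≤ 5 and |y| = 1 ≥ 1. Reading y takes N from s0 back to s0, so every xyⁱz is accepted.
The DFA has 5 states, so the proof of the pumping lemma guarantees a repeated state among the first 5+1 visited; the segment between the two visits is the pumpable y.

b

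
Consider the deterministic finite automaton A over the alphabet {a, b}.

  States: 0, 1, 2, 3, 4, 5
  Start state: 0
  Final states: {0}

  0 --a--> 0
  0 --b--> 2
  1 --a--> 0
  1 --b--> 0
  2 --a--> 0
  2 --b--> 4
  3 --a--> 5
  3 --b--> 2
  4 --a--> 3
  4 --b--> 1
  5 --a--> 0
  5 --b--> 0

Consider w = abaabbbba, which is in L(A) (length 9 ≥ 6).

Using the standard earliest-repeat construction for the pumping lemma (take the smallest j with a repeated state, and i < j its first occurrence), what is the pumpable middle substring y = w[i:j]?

State sequence: 0 -a-> 0 -b-> 2 -a-> 0 -a-> 0 -b-> 2 -b-> 4 -b-> 1 -b-> 0 -a-> 0
First repeat at step 1: 0 was already visited.

So i = 0, j = 1, giving x = w[0:0] = ε, y = w[0:1] = a, z = w[1:9] = baabbbba.
Check: |xy| = 1 ≤ 6 and |y| = 1 ≥ 1. Reading y takes A from 0 back to 0, so every xyⁱz is accepted.

a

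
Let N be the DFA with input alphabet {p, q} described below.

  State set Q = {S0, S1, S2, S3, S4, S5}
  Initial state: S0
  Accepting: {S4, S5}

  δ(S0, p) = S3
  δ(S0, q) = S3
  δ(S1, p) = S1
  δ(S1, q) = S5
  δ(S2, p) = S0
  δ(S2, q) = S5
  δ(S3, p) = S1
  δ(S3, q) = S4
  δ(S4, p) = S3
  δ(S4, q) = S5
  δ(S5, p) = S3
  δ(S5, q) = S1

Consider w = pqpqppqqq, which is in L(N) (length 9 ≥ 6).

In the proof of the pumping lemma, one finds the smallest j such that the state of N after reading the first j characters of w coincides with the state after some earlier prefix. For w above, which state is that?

Run of N on w = p q p q p p q q q:
  step 0: S0  (start)
  step 1: S3  (read p: S0→S3)
  step 2: S4  (read q: S3→S4)
  step 3: S3  (read p: S4→S3)   ← first repeat (S3 seen earlier)
  step 4: S4  (read q: S3→S4)
  step 5: S3  (read p: S4→S3)
  step 6: S1  (read p: S3→S1)
  step 7: S5  (read q: S1→S5)
  step 8: S1  (read q: S5→S1)
  step 9: S5  (read q: S1→S5)

The earliest repeat is at step j = 3: N is in S3, which it already visited at step i = 1.

S3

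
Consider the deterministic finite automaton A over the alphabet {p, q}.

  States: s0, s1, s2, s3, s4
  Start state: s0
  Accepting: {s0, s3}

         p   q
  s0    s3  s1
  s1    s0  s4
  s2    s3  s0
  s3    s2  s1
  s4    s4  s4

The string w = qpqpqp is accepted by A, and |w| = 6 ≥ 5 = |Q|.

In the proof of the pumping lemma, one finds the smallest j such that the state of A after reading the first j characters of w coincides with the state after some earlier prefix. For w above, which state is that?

State sequence: s0 -q-> s1 -p-> s0 -q-> s1 -p-> s0 -q-> s1 -p-> s0
First repeat at step 2: s0 was already visited.

The earliest repeat is at step j = 2: A is in s0, which it already visited at step i = 0.
With |Q| = 5, pigeonhole forces a state repeat no later than step 5; the substring read between the first and second visits to that state can be pumped.

s0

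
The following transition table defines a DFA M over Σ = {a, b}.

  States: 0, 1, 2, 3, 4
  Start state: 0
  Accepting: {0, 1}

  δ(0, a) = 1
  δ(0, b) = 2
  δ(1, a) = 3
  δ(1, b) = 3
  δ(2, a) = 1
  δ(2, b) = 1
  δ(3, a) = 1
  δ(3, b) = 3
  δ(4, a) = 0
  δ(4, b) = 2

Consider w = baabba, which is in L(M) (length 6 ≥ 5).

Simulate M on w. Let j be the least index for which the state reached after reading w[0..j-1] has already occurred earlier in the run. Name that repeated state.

3

State sequence: 0 -b-> 2 -a-> 1 -a-> 3 -b-> 3 -b-> 3 -a-> 1
First repeat at step 4: 3 was already visited.

The earliest repeat is at step j = 4: M is in 3, which it already visited at step i = 3.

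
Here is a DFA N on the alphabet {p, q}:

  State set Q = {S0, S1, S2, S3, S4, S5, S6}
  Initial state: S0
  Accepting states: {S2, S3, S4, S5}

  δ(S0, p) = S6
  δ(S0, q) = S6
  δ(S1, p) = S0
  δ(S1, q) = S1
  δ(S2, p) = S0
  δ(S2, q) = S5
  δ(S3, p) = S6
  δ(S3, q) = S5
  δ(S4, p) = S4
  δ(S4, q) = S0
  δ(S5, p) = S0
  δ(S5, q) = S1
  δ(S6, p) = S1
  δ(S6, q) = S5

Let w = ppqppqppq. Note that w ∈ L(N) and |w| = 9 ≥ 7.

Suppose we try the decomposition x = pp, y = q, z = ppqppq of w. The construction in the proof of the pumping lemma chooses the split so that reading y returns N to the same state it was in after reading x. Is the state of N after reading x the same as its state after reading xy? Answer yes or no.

yes

Run of N on the first 3 characters of w = p p q:
  step 0: S0  (start)
  step 1: S6  (read p: S0→S6)
  step 2: S1  (read p: S6→S1)
  step 3: S1  (read q: S1→S1)

After x (step 2): S1. After xy (step 3): S1.
They match, so y = q drives N around a cycle from S1 back to itself; pumping y any number of times keeps N in S1 before reading z, and xyⁱz ∈ L(N) for every i ≥ 0.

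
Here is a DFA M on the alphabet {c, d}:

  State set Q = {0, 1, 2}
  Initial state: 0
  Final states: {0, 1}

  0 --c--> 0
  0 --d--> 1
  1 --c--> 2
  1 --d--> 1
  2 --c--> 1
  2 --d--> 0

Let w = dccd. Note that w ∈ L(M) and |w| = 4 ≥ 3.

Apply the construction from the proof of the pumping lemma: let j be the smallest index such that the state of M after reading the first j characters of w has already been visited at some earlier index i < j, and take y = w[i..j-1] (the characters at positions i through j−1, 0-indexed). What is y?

State sequence: 0 -d-> 1 -c-> 2 -c-> 1 -d-> 1
First repeat at step 3: 1 was already visited.

So i = 1, j = 3, giving x = w[0:1] = d, y = w[1:3] = cc, z = w[3:4] = d.
Check: |xy| = 3 ≤ 3 and |y| = 2 ≥ 1. Reading y takes M from 1 back to 1, so every xyⁱz is accepted.

cc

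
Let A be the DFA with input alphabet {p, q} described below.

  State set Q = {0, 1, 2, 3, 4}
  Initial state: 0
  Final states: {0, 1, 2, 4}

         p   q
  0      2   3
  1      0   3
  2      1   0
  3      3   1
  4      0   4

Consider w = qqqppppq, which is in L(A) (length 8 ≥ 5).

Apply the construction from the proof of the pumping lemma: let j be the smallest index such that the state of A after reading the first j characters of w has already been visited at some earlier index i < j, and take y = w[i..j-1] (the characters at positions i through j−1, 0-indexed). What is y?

State sequence: 0 -q-> 3 -q-> 1 -q-> 3 -p-> 3 -p-> 3 -p-> 3 -p-> 3 -q-> 1
First repeat at step 3: 3 was already visited.

So i = 1, j = 3, giving x = w[0:1] = q, y = w[1:3] = qq, z = w[3:8] = ppppq.
Check: |xy| = 3 ≤ 5 and |y| = 2 ≥ 1. Reading y takes A from 3 back to 3, so every xyⁱz is accepted.

qq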